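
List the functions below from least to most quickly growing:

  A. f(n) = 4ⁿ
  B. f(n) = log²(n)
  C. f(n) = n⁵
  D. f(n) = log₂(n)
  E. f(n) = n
D < B < E < C < A

Comparing growth rates:
D = log₂(n) is O(log n)
B = log²(n) is O(log² n)
E = n is O(n)
C = n⁵ is O(n⁵)
A = 4ⁿ is O(4ⁿ)

Therefore, the order from slowest to fastest is: D < B < E < C < A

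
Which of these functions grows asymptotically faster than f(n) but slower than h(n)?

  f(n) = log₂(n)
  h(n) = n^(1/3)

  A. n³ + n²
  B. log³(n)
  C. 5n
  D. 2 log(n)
B

We need g(n) with log₂(n) = o(g(n)) and g(n) = o(n^(1/3)), i.e. O(log n) ≺ g ≺ O(n^(1/3)).
Check each option:
  A. n³ + n² — O(n³) does not grow strictly slower than h(n)
  B. log³(n) — O(log³ n) is strictly between O(log n) and O(n^(1/3)) ✓
  C. 5n — O(n) does not grow strictly slower than h(n)
  D. 2 log(n) — O(log n) does not grow strictly faster than f(n)

Only option B (log³(n)) lies strictly between.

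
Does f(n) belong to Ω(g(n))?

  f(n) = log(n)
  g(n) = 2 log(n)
True

f(n) = log(n) and g(n) = 2 log(n) are both O(log n).
Big-Ω permits equal growth rates (f ≥ c·g for some c > 0), so f(n) = Ω(g(n)) is true.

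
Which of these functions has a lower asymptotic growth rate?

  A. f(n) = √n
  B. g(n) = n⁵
A

f(n) = √n is O(√n), while g(n) = n⁵ is O(n⁵).
Since O(√n) grows slower than O(n⁵), f(n) is dominated.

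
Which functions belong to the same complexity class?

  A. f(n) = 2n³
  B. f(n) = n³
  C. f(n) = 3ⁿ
A and B

Examining each function:
  A. 2n³ is O(n³)
  B. n³ is O(n³)
  C. 3ⁿ is O(3ⁿ)

Functions A and B both have the same complexity class.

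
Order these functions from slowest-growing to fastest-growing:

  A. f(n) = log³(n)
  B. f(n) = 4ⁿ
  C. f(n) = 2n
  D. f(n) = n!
A < C < B < D

Comparing growth rates:
A = log³(n) is O(log³ n)
C = 2n is O(n)
B = 4ⁿ is O(4ⁿ)
D = n! is O(n!)

Therefore, the order from slowest to fastest is: A < C < B < D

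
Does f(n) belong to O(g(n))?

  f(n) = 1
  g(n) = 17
True

f(n) = 1 and g(n) = 17 are both O(1).
Big-O permits equal growth rates (f ≤ c·g for some c), so f(n) = O(g(n)) is true.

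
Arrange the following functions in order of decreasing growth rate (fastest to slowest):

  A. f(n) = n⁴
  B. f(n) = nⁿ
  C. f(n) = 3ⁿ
B > C > A

Comparing growth rates:
B = nⁿ is O(nⁿ)
C = 3ⁿ is O(3ⁿ)
A = n⁴ is O(n⁴)

Therefore, the order from fastest to slowest is: B > C > A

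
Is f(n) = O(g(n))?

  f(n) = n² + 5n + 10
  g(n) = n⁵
True

f(n) = n² + 5n + 10 is O(n²), and g(n) = n⁵ is O(n⁵).
Since O(n²) ⊆ O(n⁵) (f grows no faster than g), f(n) = O(g(n)) is true.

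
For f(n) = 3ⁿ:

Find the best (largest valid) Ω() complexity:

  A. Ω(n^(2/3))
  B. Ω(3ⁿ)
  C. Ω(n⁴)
B

f(n) = 3ⁿ is Ω(3ⁿ).
All listed options are valid Big-Ω bounds (lower bounds),
but Ω(3ⁿ) is the tightest (largest valid bound).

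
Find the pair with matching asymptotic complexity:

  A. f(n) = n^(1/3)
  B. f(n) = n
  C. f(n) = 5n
B and C

Examining each function:
  A. n^(1/3) is O(n^(1/3))
  B. n is O(n)
  C. 5n is O(n)

Functions B and C both have the same complexity class.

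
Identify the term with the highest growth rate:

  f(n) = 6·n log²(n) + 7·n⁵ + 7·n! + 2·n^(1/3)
7·n!

Looking at each term:
  - 6·n log²(n) is O(n log² n)
  - 7·n⁵ is O(n⁵)
  - 7·n! is O(n!)
  - 2·n^(1/3) is O(n^(1/3))

The term 7·n! (O(n!)) grows fastest and dominates all others.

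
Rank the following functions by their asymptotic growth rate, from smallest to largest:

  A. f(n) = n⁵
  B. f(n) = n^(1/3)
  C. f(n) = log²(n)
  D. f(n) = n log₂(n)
C < B < D < A

Comparing growth rates:
C = log²(n) is O(log² n)
B = n^(1/3) is O(n^(1/3))
D = n log₂(n) is O(n log n)
A = n⁵ is O(n⁵)

Therefore, the order from slowest to fastest is: C < B < D < A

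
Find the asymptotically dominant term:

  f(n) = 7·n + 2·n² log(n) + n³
n³

Looking at each term:
  - 7·n is O(n)
  - 2·n² log(n) is O(n² log n)
  - n³ is O(n³)

The term n³ (O(n³)) grows fastest and dominates all others.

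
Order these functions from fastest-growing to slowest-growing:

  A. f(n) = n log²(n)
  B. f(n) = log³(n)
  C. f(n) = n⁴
C > A > B

Comparing growth rates:
C = n⁴ is O(n⁴)
A = n log²(n) is O(n log² n)
B = log³(n) is O(log³ n)

Therefore, the order from fastest to slowest is: C > A > B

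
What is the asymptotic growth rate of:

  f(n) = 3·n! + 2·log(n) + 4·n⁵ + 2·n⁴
Θ(n!)

Order the terms by growth rate: 2·log(n) ≺ 2·n⁴ ≺ 4·n⁵ ≺ 3·n!.
The fastest-growing term 3·n! dominates as n → ∞; dropping its constant factor gives Θ(n!).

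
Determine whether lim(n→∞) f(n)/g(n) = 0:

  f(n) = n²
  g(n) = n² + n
False

f(n) = n² is O(n²), and g(n) = n² + n is O(n²).
Since they have the same growth rate, f(n) = o(g(n)) is false.
(f = o(g) requires f to grow strictly slower, not equal.)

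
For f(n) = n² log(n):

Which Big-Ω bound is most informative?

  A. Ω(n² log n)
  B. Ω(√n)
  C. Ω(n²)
A

f(n) = n² log(n) is Ω(n² log n).
All listed options are valid Big-Ω bounds (lower bounds),
but Ω(n² log n) is the tightest (largest valid bound).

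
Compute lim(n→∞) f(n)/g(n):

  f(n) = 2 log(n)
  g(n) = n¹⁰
0

Since 2 log(n) (O(log n)) grows slower than n¹⁰ (O(n¹⁰)),
the ratio f(n)/g(n) → 0 as n → ∞.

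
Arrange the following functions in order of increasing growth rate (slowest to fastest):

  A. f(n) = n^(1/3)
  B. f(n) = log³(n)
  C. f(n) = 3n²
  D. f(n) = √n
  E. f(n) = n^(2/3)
B < A < D < E < C

Comparing growth rates:
B = log³(n) is O(log³ n)
A = n^(1/3) is O(n^(1/3))
D = √n is O(√n)
E = n^(2/3) is O(n^(2/3))
C = 3n² is O(n²)

Therefore, the order from slowest to fastest is: B < A < D < E < C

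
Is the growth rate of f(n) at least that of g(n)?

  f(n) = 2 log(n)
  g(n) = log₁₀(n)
True

f(n) = 2 log(n) and g(n) = log₁₀(n) are both O(log n).
Big-Ω permits equal growth rates (f ≥ c·g for some c > 0), so f(n) = Ω(g(n)) is true.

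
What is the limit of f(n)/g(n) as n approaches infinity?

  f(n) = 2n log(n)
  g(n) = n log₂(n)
log(4)

Since 2n log(n) and n log₂(n) have the same growth rate (O(n log n)),
the ratio converges to a constant: log(4).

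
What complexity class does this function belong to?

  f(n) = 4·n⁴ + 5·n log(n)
O(n⁴)

The dominant term in 4·n⁴ + 5·n log(n) is 4·n⁴, which is Θ(n⁴).
Lower-order terms (5·n log(n)) are asymptotically negligible.
Constants are absorbed, so the tightest bound is O(n⁴).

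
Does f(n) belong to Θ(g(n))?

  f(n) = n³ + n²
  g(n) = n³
True

f(n) = n³ + n² and g(n) = n³ are both O(n³).
Since they have the same asymptotic growth rate, f(n) = Θ(g(n)) is true.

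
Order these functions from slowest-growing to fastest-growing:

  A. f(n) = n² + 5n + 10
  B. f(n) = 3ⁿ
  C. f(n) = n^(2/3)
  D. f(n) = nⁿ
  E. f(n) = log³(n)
E < C < A < B < D

Comparing growth rates:
E = log³(n) is O(log³ n)
C = n^(2/3) is O(n^(2/3))
A = n² + 5n + 10 is O(n²)
B = 3ⁿ is O(3ⁿ)
D = nⁿ is O(nⁿ)

Therefore, the order from slowest to fastest is: E < C < A < B < D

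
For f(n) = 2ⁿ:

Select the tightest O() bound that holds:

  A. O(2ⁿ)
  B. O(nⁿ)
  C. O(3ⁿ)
A

f(n) = 2ⁿ is O(2ⁿ).
All listed options are valid Big-O bounds (upper bounds),
but O(2ⁿ) is the tightest (smallest valid bound).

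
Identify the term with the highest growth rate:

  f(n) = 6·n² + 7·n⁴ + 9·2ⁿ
9·2ⁿ

Looking at each term:
  - 6·n² is O(n²)
  - 7·n⁴ is O(n⁴)
  - 9·2ⁿ is O(2ⁿ)

The term 9·2ⁿ (O(2ⁿ)) grows fastest and dominates all others.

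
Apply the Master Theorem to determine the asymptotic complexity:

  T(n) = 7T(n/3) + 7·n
Θ(n^log₃(7))

Master Theorem: a = 7, b = 3, f(n) = 7·n.
Compute the critical exponent d = log₃(7) = 1.771.
Compare f(n) = Θ(n) against n^d:
  k = 1 < d = 1.771, so f(n) = O(n^(d-ε)) — Case 1.
  The recursion cost dominates: T(n) = Θ(n^d) = Θ(n^log₃(7)).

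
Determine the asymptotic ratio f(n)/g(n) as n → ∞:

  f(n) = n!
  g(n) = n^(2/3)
∞

Since n! (O(n!)) grows faster than n^(2/3) (O(n^(2/3))),
the ratio f(n)/g(n) → ∞ as n → ∞.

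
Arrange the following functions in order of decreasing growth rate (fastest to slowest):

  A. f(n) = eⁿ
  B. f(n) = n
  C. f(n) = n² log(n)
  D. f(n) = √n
A > C > B > D

Comparing growth rates:
A = eⁿ is O(eⁿ)
C = n² log(n) is O(n² log n)
B = n is O(n)
D = √n is O(√n)

Therefore, the order from fastest to slowest is: A > C > B > D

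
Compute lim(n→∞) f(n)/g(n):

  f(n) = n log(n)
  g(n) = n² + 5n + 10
0

Since n log(n) (O(n log n)) grows slower than n² + 5n + 10 (O(n²)),
the ratio f(n)/g(n) → 0 as n → ∞.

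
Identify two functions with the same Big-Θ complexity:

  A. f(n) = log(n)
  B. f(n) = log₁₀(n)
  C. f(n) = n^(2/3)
A and B

Examining each function:
  A. log(n) is O(log n)
  B. log₁₀(n) is O(log n)
  C. n^(2/3) is O(n^(2/3))

Functions A and B both have the same complexity class.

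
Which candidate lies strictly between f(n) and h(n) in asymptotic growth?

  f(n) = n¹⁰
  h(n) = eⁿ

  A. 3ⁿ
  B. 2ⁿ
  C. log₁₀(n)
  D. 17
B

We need g(n) with n¹⁰ = o(g(n)) and g(n) = o(eⁿ), i.e. O(n¹⁰) ≺ g ≺ O(eⁿ).
Check each option:
  A. 3ⁿ — O(3ⁿ) does not grow strictly slower than h(n)
  B. 2ⁿ — O(2ⁿ) is strictly between O(n¹⁰) and O(eⁿ) ✓
  C. log₁₀(n) — O(log n) does not grow strictly faster than f(n)
  D. 17 — O(1) does not grow strictly faster than f(n)

Only option B (2ⁿ) lies strictly between.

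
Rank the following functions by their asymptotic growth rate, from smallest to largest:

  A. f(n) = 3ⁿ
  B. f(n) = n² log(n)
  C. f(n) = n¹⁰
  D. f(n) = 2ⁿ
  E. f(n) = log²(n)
E < B < C < D < A

Comparing growth rates:
E = log²(n) is O(log² n)
B = n² log(n) is O(n² log n)
C = n¹⁰ is O(n¹⁰)
D = 2ⁿ is O(2ⁿ)
A = 3ⁿ is O(3ⁿ)

Therefore, the order from slowest to fastest is: E < B < C < D < A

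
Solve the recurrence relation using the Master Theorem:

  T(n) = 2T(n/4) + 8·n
Θ(n)

Master Theorem: a = 2, b = 4, f(n) = 8·n.
Compute the critical exponent d = log₄(2) = 0.500.
Compare f(n) = Θ(n) against n^d:
  k = 1 > d = 0.500, so f(n) = Ω(n^(d+ε)) — Case 3.
  Regularity: a·(n/b)^1/n^1 = a/b^1 = 2/4 < 1 ✓.
  The top-level work dominates: T(n) = Θ(f(n)) = Θ(n).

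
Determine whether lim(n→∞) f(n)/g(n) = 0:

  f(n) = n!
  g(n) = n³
False

f(n) = n! is O(n!), and g(n) = n³ is O(n³).
Since O(n!) grows faster than or equal to O(n³), f(n) = o(g(n)) is false.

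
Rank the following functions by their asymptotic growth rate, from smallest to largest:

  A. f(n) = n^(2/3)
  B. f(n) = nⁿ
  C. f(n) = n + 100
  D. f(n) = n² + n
A < C < D < B

Comparing growth rates:
A = n^(2/3) is O(n^(2/3))
C = n + 100 is O(n)
D = n² + n is O(n²)
B = nⁿ is O(nⁿ)

Therefore, the order from slowest to fastest is: A < C < D < B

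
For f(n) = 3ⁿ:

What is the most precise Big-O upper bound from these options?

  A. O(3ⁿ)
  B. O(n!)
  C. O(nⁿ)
A

f(n) = 3ⁿ is O(3ⁿ).
All listed options are valid Big-O bounds (upper bounds),
but O(3ⁿ) is the tightest (smallest valid bound).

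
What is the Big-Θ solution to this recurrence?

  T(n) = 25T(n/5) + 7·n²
Θ(n² log n)

Master Theorem: a = 25, b = 5, f(n) = 7·n².
Compute the critical exponent d = log₅(25) = 2.
Compare f(n) = Θ(n²) against n^d:
  k = 2 = d, so f(n) = Θ(n^d) — Case 2.
  Work is balanced across levels: T(n) = Θ(n^d log n) = Θ(n² log n).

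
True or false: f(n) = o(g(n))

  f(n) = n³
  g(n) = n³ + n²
False

f(n) = n³ is O(n³), and g(n) = n³ + n² is O(n³).
Since they have the same growth rate, f(n) = o(g(n)) is false.
(f = o(g) requires f to grow strictly slower, not equal.)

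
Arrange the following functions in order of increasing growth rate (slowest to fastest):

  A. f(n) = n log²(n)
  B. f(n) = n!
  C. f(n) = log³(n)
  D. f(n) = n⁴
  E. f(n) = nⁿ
C < A < D < B < E

Comparing growth rates:
C = log³(n) is O(log³ n)
A = n log²(n) is O(n log² n)
D = n⁴ is O(n⁴)
B = n! is O(n!)
E = nⁿ is O(nⁿ)

Therefore, the order from slowest to fastest is: C < A < D < B < E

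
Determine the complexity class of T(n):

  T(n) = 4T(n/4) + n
Θ(n log n)

Master Theorem: a = 4, b = 4, f(n) = n.
Compute the critical exponent d = log₄(4) = 1.
Compare f(n) = Θ(n) against n^d:
  k = 1 = d, so f(n) = Θ(n^d) — Case 2.
  Work is balanced across levels: T(n) = Θ(n^d log n) = Θ(n log n).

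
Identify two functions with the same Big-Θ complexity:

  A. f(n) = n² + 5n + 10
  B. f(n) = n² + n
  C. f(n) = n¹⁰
A and B

Examining each function:
  A. n² + 5n + 10 is O(n²)
  B. n² + n is O(n²)
  C. n¹⁰ is O(n¹⁰)

Functions A and B both have the same complexity class.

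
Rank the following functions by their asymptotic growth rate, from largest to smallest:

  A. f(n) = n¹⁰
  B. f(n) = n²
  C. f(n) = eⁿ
C > A > B

Comparing growth rates:
C = eⁿ is O(eⁿ)
A = n¹⁰ is O(n¹⁰)
B = n² is O(n²)

Therefore, the order from fastest to slowest is: C > A > B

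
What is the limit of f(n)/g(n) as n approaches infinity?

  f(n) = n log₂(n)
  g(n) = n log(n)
1/log(2)

Since n log₂(n) and n log(n) have the same growth rate (O(n log n)),
the ratio converges to a constant: 1/log(2).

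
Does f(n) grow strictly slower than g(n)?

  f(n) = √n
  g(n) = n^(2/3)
True

f(n) = √n is O(√n), and g(n) = n^(2/3) is O(n^(2/3)).
Since O(√n) grows strictly slower than O(n^(2/3)), f(n) = o(g(n)) is true.
This means lim(n→∞) f(n)/g(n) = 0.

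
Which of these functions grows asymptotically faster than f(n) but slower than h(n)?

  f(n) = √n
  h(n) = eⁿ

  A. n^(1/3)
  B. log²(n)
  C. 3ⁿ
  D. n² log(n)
D

We need g(n) with √n = o(g(n)) and g(n) = o(eⁿ), i.e. O(√n) ≺ g ≺ O(eⁿ).
Check each option:
  A. n^(1/3) — O(n^(1/3)) does not grow strictly faster than f(n)
  B. log²(n) — O(log² n) does not grow strictly faster than f(n)
  C. 3ⁿ — O(3ⁿ) does not grow strictly slower than h(n)
  D. n² log(n) — O(n² log n) is strictly between O(√n) and O(eⁿ) ✓

Only option D (n² log(n)) lies strictly between.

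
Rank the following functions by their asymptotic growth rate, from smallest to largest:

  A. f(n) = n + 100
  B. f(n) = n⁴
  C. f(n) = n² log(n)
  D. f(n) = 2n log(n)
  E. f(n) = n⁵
A < D < C < B < E

Comparing growth rates:
A = n + 100 is O(n)
D = 2n log(n) is O(n log n)
C = n² log(n) is O(n² log n)
B = n⁴ is O(n⁴)
E = n⁵ is O(n⁵)

Therefore, the order from slowest to fastest is: A < D < C < B < E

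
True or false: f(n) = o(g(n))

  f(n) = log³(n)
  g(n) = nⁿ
True

f(n) = log³(n) is O(log³ n), and g(n) = nⁿ is O(nⁿ).
Since O(log³ n) grows strictly slower than O(nⁿ), f(n) = o(g(n)) is true.
This means lim(n→∞) f(n)/g(n) = 0.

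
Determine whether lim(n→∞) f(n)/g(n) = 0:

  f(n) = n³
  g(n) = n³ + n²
False

f(n) = n³ is O(n³), and g(n) = n³ + n² is O(n³).
Since they have the same growth rate, f(n) = o(g(n)) is false.
(f = o(g) requires f to grow strictly slower, not equal.)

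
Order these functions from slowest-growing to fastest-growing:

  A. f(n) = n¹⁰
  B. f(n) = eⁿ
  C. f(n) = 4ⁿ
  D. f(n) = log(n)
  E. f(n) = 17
E < D < A < B < C

Comparing growth rates:
E = 17 is O(1)
D = log(n) is O(log n)
A = n¹⁰ is O(n¹⁰)
B = eⁿ is O(eⁿ)
C = 4ⁿ is O(4ⁿ)

Therefore, the order from slowest to fastest is: E < D < A < B < C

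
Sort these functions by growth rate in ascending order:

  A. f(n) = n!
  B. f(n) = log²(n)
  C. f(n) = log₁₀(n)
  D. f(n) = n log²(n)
C < B < D < A

Comparing growth rates:
C = log₁₀(n) is O(log n)
B = log²(n) is O(log² n)
D = n log²(n) is O(n log² n)
A = n! is O(n!)

Therefore, the order from slowest to fastest is: C < B < D < A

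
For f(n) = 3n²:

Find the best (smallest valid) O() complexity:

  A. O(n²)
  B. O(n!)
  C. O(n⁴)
A

f(n) = 3n² is O(n²).
All listed options are valid Big-O bounds (upper bounds),
but O(n²) is the tightest (smallest valid bound).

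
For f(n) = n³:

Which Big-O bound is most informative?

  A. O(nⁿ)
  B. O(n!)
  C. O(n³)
C

f(n) = n³ is O(n³).
All listed options are valid Big-O bounds (upper bounds),
but O(n³) is the tightest (smallest valid bound).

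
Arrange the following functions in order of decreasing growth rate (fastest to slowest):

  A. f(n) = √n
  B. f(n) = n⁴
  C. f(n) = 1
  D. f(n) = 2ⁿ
D > B > A > C

Comparing growth rates:
D = 2ⁿ is O(2ⁿ)
B = n⁴ is O(n⁴)
A = √n is O(√n)
C = 1 is O(1)

Therefore, the order from fastest to slowest is: D > B > A > C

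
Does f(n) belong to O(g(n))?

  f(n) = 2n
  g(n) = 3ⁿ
True

f(n) = 2n is O(n), and g(n) = 3ⁿ is O(3ⁿ).
Since O(n) ⊆ O(3ⁿ) (f grows no faster than g), f(n) = O(g(n)) is true.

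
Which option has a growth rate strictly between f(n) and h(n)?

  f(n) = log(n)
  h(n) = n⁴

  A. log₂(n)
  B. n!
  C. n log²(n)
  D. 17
C

We need g(n) with log(n) = o(g(n)) and g(n) = o(n⁴), i.e. O(log n) ≺ g ≺ O(n⁴).
Check each option:
  A. log₂(n) — O(log n) does not grow strictly faster than f(n)
  B. n! — O(n!) does not grow strictly slower than h(n)
  C. n log²(n) — O(n log² n) is strictly between O(log n) and O(n⁴) ✓
  D. 17 — O(1) does not grow strictly faster than f(n)

Only option C (n log²(n)) lies strictly between.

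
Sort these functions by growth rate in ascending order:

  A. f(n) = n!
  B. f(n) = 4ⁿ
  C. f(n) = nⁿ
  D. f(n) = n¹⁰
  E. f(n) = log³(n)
E < D < B < A < C

Comparing growth rates:
E = log³(n) is O(log³ n)
D = n¹⁰ is O(n¹⁰)
B = 4ⁿ is O(4ⁿ)
A = n! is O(n!)
C = nⁿ is O(nⁿ)

Therefore, the order from slowest to fastest is: E < D < B < A < C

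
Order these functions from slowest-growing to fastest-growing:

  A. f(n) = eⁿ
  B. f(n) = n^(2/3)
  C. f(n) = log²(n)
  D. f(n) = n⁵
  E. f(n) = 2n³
C < B < E < D < A

Comparing growth rates:
C = log²(n) is O(log² n)
B = n^(2/3) is O(n^(2/3))
E = 2n³ is O(n³)
D = n⁵ is O(n⁵)
A = eⁿ is O(eⁿ)

Therefore, the order from slowest to fastest is: C < B < E < D < A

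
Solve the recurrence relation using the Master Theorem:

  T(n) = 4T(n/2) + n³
Θ(n³)

Master Theorem: a = 4, b = 2, f(n) = n³.
Compute the critical exponent d = log₂(4) = 2.
Compare f(n) = Θ(n³) against n^d:
  k = 3 > d = 2, so f(n) = Ω(n^(d+ε)) — Case 3.
  Regularity: a·(n/b)^3/n^3 = a/b^3 = 4/8 < 1 ✓.
  The top-level work dominates: T(n) = Θ(f(n)) = Θ(n³).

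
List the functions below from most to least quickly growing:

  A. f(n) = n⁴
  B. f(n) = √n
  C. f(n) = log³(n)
A > B > C

Comparing growth rates:
A = n⁴ is O(n⁴)
B = √n is O(√n)
C = log³(n) is O(log³ n)

Therefore, the order from fastest to slowest is: A > B > C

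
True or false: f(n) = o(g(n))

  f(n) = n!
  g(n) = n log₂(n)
False

f(n) = n! is O(n!), and g(n) = n log₂(n) is O(n log n).
Since O(n!) grows faster than or equal to O(n log n), f(n) = o(g(n)) is false.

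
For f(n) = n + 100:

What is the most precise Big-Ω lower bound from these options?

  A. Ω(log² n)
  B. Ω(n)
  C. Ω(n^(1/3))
B

f(n) = n + 100 is Ω(n).
All listed options are valid Big-Ω bounds (lower bounds),
but Ω(n) is the tightest (largest valid bound).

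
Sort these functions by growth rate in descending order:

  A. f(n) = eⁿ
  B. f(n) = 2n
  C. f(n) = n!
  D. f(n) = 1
C > A > B > D

Comparing growth rates:
C = n! is O(n!)
A = eⁿ is O(eⁿ)
B = 2n is O(n)
D = 1 is O(1)

Therefore, the order from fastest to slowest is: C > A > B > D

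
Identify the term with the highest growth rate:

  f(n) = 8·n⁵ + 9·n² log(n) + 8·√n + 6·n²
8·n⁵

Looking at each term:
  - 8·n⁵ is O(n⁵)
  - 9·n² log(n) is O(n² log n)
  - 8·√n is O(√n)
  - 6·n² is O(n²)

The term 8·n⁵ (O(n⁵)) grows fastest and dominates all others.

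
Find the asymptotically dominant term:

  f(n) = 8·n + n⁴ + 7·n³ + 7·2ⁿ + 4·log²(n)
7·2ⁿ

Looking at each term:
  - 8·n is O(n)
  - n⁴ is O(n⁴)
  - 7·n³ is O(n³)
  - 7·2ⁿ is O(2ⁿ)
  - 4·log²(n) is O(log² n)

The term 7·2ⁿ (O(2ⁿ)) grows fastest and dominates all others.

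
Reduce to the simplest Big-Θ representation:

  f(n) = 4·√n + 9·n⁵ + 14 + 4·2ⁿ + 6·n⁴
Θ(2ⁿ)

Order the terms by growth rate: 14 ≺ 4·√n ≺ 6·n⁴ ≺ 9·n⁵ ≺ 4·2ⁿ.
The fastest-growing term 4·2ⁿ dominates as n → ∞; dropping its constant factor gives Θ(2ⁿ).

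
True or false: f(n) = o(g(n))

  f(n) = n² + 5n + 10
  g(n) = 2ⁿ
True

f(n) = n² + 5n + 10 is O(n²), and g(n) = 2ⁿ is O(2ⁿ).
Since O(n²) grows strictly slower than O(2ⁿ), f(n) = o(g(n)) is true.
This means lim(n→∞) f(n)/g(n) = 0.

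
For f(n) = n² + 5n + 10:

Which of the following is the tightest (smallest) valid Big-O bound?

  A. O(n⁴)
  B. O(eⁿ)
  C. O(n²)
C

f(n) = n² + 5n + 10 is O(n²).
All listed options are valid Big-O bounds (upper bounds),
but O(n²) is the tightest (smallest valid bound).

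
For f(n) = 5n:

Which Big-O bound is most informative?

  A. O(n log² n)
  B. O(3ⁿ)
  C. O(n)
C

f(n) = 5n is O(n).
All listed options are valid Big-O bounds (upper bounds),
but O(n) is the tightest (smallest valid bound).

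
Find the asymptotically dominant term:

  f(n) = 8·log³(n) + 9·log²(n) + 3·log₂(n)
8·log³(n)

Looking at each term:
  - 8·log³(n) is O(log³ n)
  - 9·log²(n) is O(log² n)
  - 3·log₂(n) is O(log n)

The term 8·log³(n) (O(log³ n)) grows fastest and dominates all others.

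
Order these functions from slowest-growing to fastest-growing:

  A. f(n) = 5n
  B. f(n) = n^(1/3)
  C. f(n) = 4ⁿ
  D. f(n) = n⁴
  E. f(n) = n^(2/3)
B < E < A < D < C

Comparing growth rates:
B = n^(1/3) is O(n^(1/3))
E = n^(2/3) is O(n^(2/3))
A = 5n is O(n)
D = n⁴ is O(n⁴)
C = 4ⁿ is O(4ⁿ)

Therefore, the order from slowest to fastest is: B < E < A < D < C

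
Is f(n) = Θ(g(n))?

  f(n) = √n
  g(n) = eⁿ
False

f(n) = √n is O(√n), and g(n) = eⁿ is O(eⁿ).
Since they have different growth rates, f(n) = Θ(g(n)) is false.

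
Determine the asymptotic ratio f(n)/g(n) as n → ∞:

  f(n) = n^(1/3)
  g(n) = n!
0

Since n^(1/3) (O(n^(1/3))) grows slower than n! (O(n!)),
the ratio f(n)/g(n) → 0 as n → ∞.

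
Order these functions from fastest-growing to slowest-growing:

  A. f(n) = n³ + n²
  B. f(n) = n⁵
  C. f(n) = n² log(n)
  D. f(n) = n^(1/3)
B > A > C > D

Comparing growth rates:
B = n⁵ is O(n⁵)
A = n³ + n² is O(n³)
C = n² log(n) is O(n² log n)
D = n^(1/3) is O(n^(1/3))

Therefore, the order from fastest to slowest is: B > A > C > D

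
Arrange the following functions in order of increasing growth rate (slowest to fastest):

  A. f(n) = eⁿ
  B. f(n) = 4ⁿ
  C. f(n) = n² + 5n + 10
C < A < B

Comparing growth rates:
C = n² + 5n + 10 is O(n²)
A = eⁿ is O(eⁿ)
B = 4ⁿ is O(4ⁿ)

Therefore, the order from slowest to fastest is: C < A < B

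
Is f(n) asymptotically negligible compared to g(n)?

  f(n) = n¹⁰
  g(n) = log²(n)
False

f(n) = n¹⁰ is O(n¹⁰), and g(n) = log²(n) is O(log² n).
Since O(n¹⁰) grows faster than or equal to O(log² n), f(n) = o(g(n)) is false.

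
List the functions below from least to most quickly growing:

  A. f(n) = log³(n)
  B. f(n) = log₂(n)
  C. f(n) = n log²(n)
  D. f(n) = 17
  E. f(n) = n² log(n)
D < B < A < C < E

Comparing growth rates:
D = 17 is O(1)
B = log₂(n) is O(log n)
A = log³(n) is O(log³ n)
C = n log²(n) is O(n log² n)
E = n² log(n) is O(n² log n)

Therefore, the order from slowest to fastest is: D < B < A < C < E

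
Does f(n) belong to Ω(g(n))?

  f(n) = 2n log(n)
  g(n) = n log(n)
True

f(n) = 2n log(n) and g(n) = n log(n) are both O(n log n).
Big-Ω permits equal growth rates (f ≥ c·g for some c > 0), so f(n) = Ω(g(n)) is true.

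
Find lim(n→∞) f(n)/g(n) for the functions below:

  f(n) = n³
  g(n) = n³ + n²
1

Since n³ and n³ + n² have the same growth rate (O(n³)),
the ratio converges to a constant: 1.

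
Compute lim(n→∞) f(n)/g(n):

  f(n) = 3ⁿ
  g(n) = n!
0

Since 3ⁿ (O(3ⁿ)) grows slower than n! (O(n!)),
the ratio f(n)/g(n) → 0 as n → ∞.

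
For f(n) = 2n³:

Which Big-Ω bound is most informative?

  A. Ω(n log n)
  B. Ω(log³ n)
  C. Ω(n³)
C

f(n) = 2n³ is Ω(n³).
All listed options are valid Big-Ω bounds (lower bounds),
but Ω(n³) is the tightest (largest valid bound).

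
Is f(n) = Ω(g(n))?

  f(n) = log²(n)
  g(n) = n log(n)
False

f(n) = log²(n) is O(log² n), and g(n) = n log(n) is O(n log n).
Since O(log² n) grows slower than O(n log n), f(n) = Ω(g(n)) is false.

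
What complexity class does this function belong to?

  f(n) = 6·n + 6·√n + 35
O(n)

The dominant term in 6·n + 6·√n + 35 is 6·n, which is Θ(n).
Lower-order terms (6·√n, 35) are asymptotically negligible.
Constants are absorbed, so the tightest bound is O(n).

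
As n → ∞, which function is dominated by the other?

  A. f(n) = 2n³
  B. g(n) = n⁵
A

f(n) = 2n³ is O(n³), while g(n) = n⁵ is O(n⁵).
Since O(n³) grows slower than O(n⁵), f(n) is dominated.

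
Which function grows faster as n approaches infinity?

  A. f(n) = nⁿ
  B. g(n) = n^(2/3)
A

f(n) = nⁿ is O(nⁿ), while g(n) = n^(2/3) is O(n^(2/3)).
Since O(nⁿ) grows faster than O(n^(2/3)), f(n) dominates.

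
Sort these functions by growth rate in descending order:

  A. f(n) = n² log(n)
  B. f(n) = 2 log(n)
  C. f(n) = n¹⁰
C > A > B

Comparing growth rates:
C = n¹⁰ is O(n¹⁰)
A = n² log(n) is O(n² log n)
B = 2 log(n) is O(log n)

Therefore, the order from fastest to slowest is: C > A > B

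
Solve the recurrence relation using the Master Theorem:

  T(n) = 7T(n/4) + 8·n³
Θ(n³)

Master Theorem: a = 7, b = 4, f(n) = 8·n³.
Compute the critical exponent d = log₄(7) = 1.404.
Compare f(n) = Θ(n³) against n^d:
  k = 3 > d = 1.404, so f(n) = Ω(n^(d+ε)) — Case 3.
  Regularity: a·(n/b)^3/n^3 = a/b^3 = 7/64 < 1 ✓.
  The top-level work dominates: T(n) = Θ(f(n)) = Θ(n³).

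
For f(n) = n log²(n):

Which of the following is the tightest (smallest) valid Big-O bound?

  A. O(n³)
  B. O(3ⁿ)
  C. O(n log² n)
C

f(n) = n log²(n) is O(n log² n).
All listed options are valid Big-O bounds (upper bounds),
but O(n log² n) is the tightest (smallest valid bound).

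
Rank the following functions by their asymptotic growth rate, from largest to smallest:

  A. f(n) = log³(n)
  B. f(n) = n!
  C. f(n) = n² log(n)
B > C > A

Comparing growth rates:
B = n! is O(n!)
C = n² log(n) is O(n² log n)
A = log³(n) is O(log³ n)

Therefore, the order from fastest to slowest is: B > C > A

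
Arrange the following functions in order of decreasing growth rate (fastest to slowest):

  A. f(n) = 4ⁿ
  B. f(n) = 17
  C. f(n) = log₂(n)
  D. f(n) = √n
A > D > C > B

Comparing growth rates:
A = 4ⁿ is O(4ⁿ)
D = √n is O(√n)
C = log₂(n) is O(log n)
B = 17 is O(1)

Therefore, the order from fastest to slowest is: A > D > C > B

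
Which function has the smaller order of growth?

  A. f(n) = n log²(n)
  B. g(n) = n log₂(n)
B

f(n) = n log²(n) is O(n log² n), while g(n) = n log₂(n) is O(n log n).
Since O(n log n) grows slower than O(n log² n), g(n) is dominated.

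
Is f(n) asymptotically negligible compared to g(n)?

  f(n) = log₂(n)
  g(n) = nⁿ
True

f(n) = log₂(n) is O(log n), and g(n) = nⁿ is O(nⁿ).
Since O(log n) grows strictly slower than O(nⁿ), f(n) = o(g(n)) is true.
This means lim(n→∞) f(n)/g(n) = 0.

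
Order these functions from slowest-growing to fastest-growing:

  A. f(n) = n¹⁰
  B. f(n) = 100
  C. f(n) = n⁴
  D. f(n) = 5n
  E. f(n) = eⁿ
B < D < C < A < E

Comparing growth rates:
B = 100 is O(1)
D = 5n is O(n)
C = n⁴ is O(n⁴)
A = n¹⁰ is O(n¹⁰)
E = eⁿ is O(eⁿ)

Therefore, the order from slowest to fastest is: B < D < C < A < E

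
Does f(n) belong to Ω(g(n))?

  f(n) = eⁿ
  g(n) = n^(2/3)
True

f(n) = eⁿ is O(eⁿ), and g(n) = n^(2/3) is O(n^(2/3)).
Since O(eⁿ) grows at least as fast as O(n^(2/3)), f(n) = Ω(g(n)) is true.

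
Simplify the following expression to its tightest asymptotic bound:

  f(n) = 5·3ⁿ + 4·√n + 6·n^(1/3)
Θ(3ⁿ)

Order the terms by growth rate: 6·n^(1/3) ≺ 4·√n ≺ 5·3ⁿ.
The fastest-growing term 5·3ⁿ dominates as n → ∞; dropping its constant factor gives Θ(3ⁿ).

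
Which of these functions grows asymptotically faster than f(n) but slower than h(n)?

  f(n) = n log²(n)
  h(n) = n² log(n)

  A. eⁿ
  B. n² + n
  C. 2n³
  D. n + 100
B

We need g(n) with n log²(n) = o(g(n)) and g(n) = o(n² log(n)), i.e. O(n log² n) ≺ g ≺ O(n² log n).
Check each option:
  A. eⁿ — O(eⁿ) does not grow strictly slower than h(n)
  B. n² + n — O(n²) is strictly between O(n log² n) and O(n² log n) ✓
  C. 2n³ — O(n³) does not grow strictly slower than h(n)
  D. n + 100 — O(n) does not grow strictly faster than f(n)

Only option B (n² + n) lies strictly between.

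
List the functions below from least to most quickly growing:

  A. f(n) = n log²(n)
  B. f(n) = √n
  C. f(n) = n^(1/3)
C < B < A

Comparing growth rates:
C = n^(1/3) is O(n^(1/3))
B = √n is O(√n)
A = n log²(n) is O(n log² n)

Therefore, the order from slowest to fastest is: C < B < A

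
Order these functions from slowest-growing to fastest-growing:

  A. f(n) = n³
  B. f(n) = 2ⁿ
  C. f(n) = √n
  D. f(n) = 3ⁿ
C < A < B < D

Comparing growth rates:
C = √n is O(√n)
A = n³ is O(n³)
B = 2ⁿ is O(2ⁿ)
D = 3ⁿ is O(3ⁿ)

Therefore, the order from slowest to fastest is: C < A < B < D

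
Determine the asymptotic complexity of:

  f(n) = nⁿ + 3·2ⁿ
O(nⁿ)

The dominant term in nⁿ + 3·2ⁿ is nⁿ, which is Θ(nⁿ).
Lower-order terms (3·2ⁿ) are asymptotically negligible.
Constants are absorbed, so the tightest bound is O(nⁿ).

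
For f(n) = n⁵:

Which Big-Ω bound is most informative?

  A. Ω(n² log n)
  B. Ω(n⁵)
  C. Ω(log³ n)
B

f(n) = n⁵ is Ω(n⁵).
All listed options are valid Big-Ω bounds (lower bounds),
but Ω(n⁵) is the tightest (largest valid bound).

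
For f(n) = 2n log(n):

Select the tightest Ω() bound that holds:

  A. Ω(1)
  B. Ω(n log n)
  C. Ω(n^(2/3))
B

f(n) = 2n log(n) is Ω(n log n).
All listed options are valid Big-Ω bounds (lower bounds),
but Ω(n log n) is the tightest (largest valid bound).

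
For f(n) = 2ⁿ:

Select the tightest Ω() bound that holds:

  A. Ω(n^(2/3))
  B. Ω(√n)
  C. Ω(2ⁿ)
C

f(n) = 2ⁿ is Ω(2ⁿ).
All listed options are valid Big-Ω bounds (lower bounds),
but Ω(2ⁿ) is the tightest (largest valid bound).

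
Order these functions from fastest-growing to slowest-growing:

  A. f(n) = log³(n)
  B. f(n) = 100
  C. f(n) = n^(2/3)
C > A > B

Comparing growth rates:
C = n^(2/3) is O(n^(2/3))
A = log³(n) is O(log³ n)
B = 100 is O(1)

Therefore, the order from fastest to slowest is: C > A > B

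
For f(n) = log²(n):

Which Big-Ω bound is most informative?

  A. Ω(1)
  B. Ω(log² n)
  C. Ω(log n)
B

f(n) = log²(n) is Ω(log² n).
All listed options are valid Big-Ω bounds (lower bounds),
but Ω(log² n) is the tightest (largest valid bound).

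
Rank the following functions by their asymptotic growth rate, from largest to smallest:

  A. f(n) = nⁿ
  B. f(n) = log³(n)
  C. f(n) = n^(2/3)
A > C > B

Comparing growth rates:
A = nⁿ is O(nⁿ)
C = n^(2/3) is O(n^(2/3))
B = log³(n) is O(log³ n)

Therefore, the order from fastest to slowest is: A > C > B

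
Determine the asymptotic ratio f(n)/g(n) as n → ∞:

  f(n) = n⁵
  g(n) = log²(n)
∞

Since n⁵ (O(n⁵)) grows faster than log²(n) (O(log² n)),
the ratio f(n)/g(n) → ∞ as n → ∞.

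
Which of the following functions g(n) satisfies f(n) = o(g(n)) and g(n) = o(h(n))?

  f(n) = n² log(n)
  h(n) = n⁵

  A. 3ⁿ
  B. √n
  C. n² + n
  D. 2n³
D

We need g(n) with n² log(n) = o(g(n)) and g(n) = o(n⁵), i.e. O(n² log n) ≺ g ≺ O(n⁵).
Check each option:
  A. 3ⁿ — O(3ⁿ) does not grow strictly slower than h(n)
  B. √n — O(√n) does not grow strictly faster than f(n)
  C. n² + n — O(n²) does not grow strictly faster than f(n)
  D. 2n³ — O(n³) is strictly between O(n² log n) and O(n⁵) ✓

Only option D (2n³) lies strictly between.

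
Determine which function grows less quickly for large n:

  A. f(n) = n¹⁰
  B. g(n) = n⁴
B

f(n) = n¹⁰ is O(n¹⁰), while g(n) = n⁴ is O(n⁴).
Since O(n⁴) grows slower than O(n¹⁰), g(n) is dominated.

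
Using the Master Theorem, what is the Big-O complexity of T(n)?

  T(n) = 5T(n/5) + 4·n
Θ(n log n)

Master Theorem: a = 5, b = 5, f(n) = 4·n.
Compute the critical exponent d = log₅(5) = 1.
Compare f(n) = Θ(n) against n^d:
  k = 1 = d, so f(n) = Θ(n^d) — Case 2.
  Work is balanced across levels: T(n) = Θ(n^d log n) = Θ(n log n).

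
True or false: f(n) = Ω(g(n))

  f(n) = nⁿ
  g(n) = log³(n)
True

f(n) = nⁿ is O(nⁿ), and g(n) = log³(n) is O(log³ n).
Since O(nⁿ) grows at least as fast as O(log³ n), f(n) = Ω(g(n)) is true.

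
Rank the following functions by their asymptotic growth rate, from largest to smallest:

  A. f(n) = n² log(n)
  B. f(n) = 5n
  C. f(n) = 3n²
A > C > B

Comparing growth rates:
A = n² log(n) is O(n² log n)
C = 3n² is O(n²)
B = 5n is O(n)

Therefore, the order from fastest to slowest is: A > C > B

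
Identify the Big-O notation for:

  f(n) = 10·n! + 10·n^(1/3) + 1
O(n!)

The dominant term in 10·n! + 10·n^(1/3) + 1 is 10·n!, which is Θ(n!).
Lower-order terms (10·n^(1/3), 1) are asymptotically negligible.
Constants are absorbed, so the tightest bound is O(n!).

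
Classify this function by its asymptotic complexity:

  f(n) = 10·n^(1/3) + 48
O(n^(1/3))

The dominant term in 10·n^(1/3) + 48 is 10·n^(1/3), which is Θ(n^(1/3)).
Lower-order terms (48) are asymptotically negligible.
Constants are absorbed, so the tightest bound is O(n^(1/3)).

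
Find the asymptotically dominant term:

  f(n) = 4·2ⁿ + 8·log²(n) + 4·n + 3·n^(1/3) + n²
4·2ⁿ

Looking at each term:
  - 4·2ⁿ is O(2ⁿ)
  - 8·log²(n) is O(log² n)
  - 4·n is O(n)
  - 3·n^(1/3) is O(n^(1/3))
  - n² is O(n²)

The term 4·2ⁿ (O(2ⁿ)) grows fastest and dominates all others.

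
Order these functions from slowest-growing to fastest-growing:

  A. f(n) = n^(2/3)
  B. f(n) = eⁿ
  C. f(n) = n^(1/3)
C < A < B

Comparing growth rates:
C = n^(1/3) is O(n^(1/3))
A = n^(2/3) is O(n^(2/3))
B = eⁿ is O(eⁿ)

Therefore, the order from slowest to fastest is: C < A < B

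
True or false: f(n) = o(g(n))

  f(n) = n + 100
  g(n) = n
False

f(n) = n + 100 is O(n), and g(n) = n is O(n).
Since they have the same growth rate, f(n) = o(g(n)) is false.
(f = o(g) requires f to grow strictly slower, not equal.)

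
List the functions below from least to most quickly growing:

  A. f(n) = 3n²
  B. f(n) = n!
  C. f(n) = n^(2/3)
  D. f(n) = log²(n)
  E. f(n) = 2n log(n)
D < C < E < A < B

Comparing growth rates:
D = log²(n) is O(log² n)
C = n^(2/3) is O(n^(2/3))
E = 2n log(n) is O(n log n)
A = 3n² is O(n²)
B = n! is O(n!)

Therefore, the order from slowest to fastest is: D < C < E < A < B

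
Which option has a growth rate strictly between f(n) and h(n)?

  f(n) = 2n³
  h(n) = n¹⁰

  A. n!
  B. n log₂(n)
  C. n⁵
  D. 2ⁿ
C

We need g(n) with 2n³ = o(g(n)) and g(n) = o(n¹⁰), i.e. O(n³) ≺ g ≺ O(n¹⁰).
Check each option:
  A. n! — O(n!) does not grow strictly slower than h(n)
  B. n log₂(n) — O(n log n) does not grow strictly faster than f(n)
  C. n⁵ — O(n⁵) is strictly between O(n³) and O(n¹⁰) ✓
  D. 2ⁿ — O(2ⁿ) does not grow strictly slower than h(n)

Only option C (n⁵) lies strictly between.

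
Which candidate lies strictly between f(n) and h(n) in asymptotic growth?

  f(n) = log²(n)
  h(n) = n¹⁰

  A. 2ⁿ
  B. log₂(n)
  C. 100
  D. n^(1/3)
D

We need g(n) with log²(n) = o(g(n)) and g(n) = o(n¹⁰), i.e. O(log² n) ≺ g ≺ O(n¹⁰).
Check each option:
  A. 2ⁿ — O(2ⁿ) does not grow strictly slower than h(n)
  B. log₂(n) — O(log n) does not grow strictly faster than f(n)
  C. 100 — O(1) does not grow strictly faster than f(n)
  D. n^(1/3) — O(n^(1/3)) is strictly between O(log² n) and O(n¹⁰) ✓

Only option D (n^(1/3)) lies strictly between.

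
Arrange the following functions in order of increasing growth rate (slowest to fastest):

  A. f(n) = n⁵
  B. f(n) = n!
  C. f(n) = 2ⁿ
A < C < B

Comparing growth rates:
A = n⁵ is O(n⁵)
C = 2ⁿ is O(2ⁿ)
B = n! is O(n!)

Therefore, the order from slowest to fastest is: A < C < B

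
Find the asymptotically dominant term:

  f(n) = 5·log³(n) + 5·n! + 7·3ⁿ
5·n!

Looking at each term:
  - 5·log³(n) is O(log³ n)
  - 5·n! is O(n!)
  - 7·3ⁿ is O(3ⁿ)

The term 5·n! (O(n!)) grows fastest and dominates all others.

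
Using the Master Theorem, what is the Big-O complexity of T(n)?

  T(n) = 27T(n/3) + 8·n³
Θ(n³ log n)

Master Theorem: a = 27, b = 3, f(n) = 8·n³.
Compute the critical exponent d = log₃(27) = 3.
Compare f(n) = Θ(n³) against n^d:
  k = 3 = d, so f(n) = Θ(n^d) — Case 2.
  Work is balanced across levels: T(n) = Θ(n^d log n) = Θ(n³ log n).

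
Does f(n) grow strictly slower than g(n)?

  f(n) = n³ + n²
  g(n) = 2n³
False

f(n) = n³ + n² is O(n³), and g(n) = 2n³ is O(n³).
Since they have the same growth rate, f(n) = o(g(n)) is false.
(f = o(g) requires f to grow strictly slower, not equal.)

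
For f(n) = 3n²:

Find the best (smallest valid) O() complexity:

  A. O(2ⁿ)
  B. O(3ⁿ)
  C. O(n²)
C

f(n) = 3n² is O(n²).
All listed options are valid Big-O bounds (upper bounds),
but O(n²) is the tightest (smallest valid bound).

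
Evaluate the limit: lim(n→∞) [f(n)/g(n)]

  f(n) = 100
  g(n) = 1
100

Since 100 and 1 have the same growth rate (O(1)),
the ratio converges to a constant: 100.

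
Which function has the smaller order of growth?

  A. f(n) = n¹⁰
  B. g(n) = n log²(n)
B

f(n) = n¹⁰ is O(n¹⁰), while g(n) = n log²(n) is O(n log² n).
Since O(n log² n) grows slower than O(n¹⁰), g(n) is dominated.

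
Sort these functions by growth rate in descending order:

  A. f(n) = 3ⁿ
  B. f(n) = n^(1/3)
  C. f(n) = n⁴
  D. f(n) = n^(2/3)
A > C > D > B

Comparing growth rates:
A = 3ⁿ is O(3ⁿ)
C = n⁴ is O(n⁴)
D = n^(2/3) is O(n^(2/3))
B = n^(1/3) is O(n^(1/3))

Therefore, the order from fastest to slowest is: A > C > D > B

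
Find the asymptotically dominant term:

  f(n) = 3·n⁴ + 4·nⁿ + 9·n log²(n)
4·nⁿ

Looking at each term:
  - 3·n⁴ is O(n⁴)
  - 4·nⁿ is O(nⁿ)
  - 9·n log²(n) is O(n log² n)

The term 4·nⁿ (O(nⁿ)) grows fastest and dominates all others.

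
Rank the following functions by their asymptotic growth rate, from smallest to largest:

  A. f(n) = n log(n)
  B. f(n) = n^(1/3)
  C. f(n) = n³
B < A < C

Comparing growth rates:
B = n^(1/3) is O(n^(1/3))
A = n log(n) is O(n log n)
C = n³ is O(n³)

Therefore, the order from slowest to fastest is: B < A < C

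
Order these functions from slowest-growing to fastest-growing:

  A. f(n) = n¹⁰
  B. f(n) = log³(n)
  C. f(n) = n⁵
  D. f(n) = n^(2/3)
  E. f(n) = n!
B < D < C < A < E

Comparing growth rates:
B = log³(n) is O(log³ n)
D = n^(2/3) is O(n^(2/3))
C = n⁵ is O(n⁵)
A = n¹⁰ is O(n¹⁰)
E = n! is O(n!)

Therefore, the order from slowest to fastest is: B < D < C < A < E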